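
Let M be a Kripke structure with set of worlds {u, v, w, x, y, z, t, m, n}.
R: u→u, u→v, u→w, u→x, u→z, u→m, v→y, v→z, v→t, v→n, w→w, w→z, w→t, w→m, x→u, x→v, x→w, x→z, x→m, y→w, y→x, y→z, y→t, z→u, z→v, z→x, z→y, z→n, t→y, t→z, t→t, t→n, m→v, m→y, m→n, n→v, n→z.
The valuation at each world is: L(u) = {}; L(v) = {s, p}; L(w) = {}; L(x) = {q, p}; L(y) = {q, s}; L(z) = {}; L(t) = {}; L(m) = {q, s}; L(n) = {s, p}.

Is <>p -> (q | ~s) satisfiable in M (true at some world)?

Yes

Let φ = <>p -> (q | ~s). Evaluate φ at each world:
  u (successors {u, v, w, x, z, m}): φ is true.
  v (successors {y, z, t, n}): φ is false.
  w (successors {w, z, t, m}): φ is true.
  x (successors {u, v, w, z, m}): φ is true.
  y (successors {w, x, z, t}): φ is true.
  z (successors {u, v, x, y, n}): φ is true.
  t (successors {y, z, t, n}): φ is true.
  m (successors {v, y, n}): φ is true.
  n (successors {v, z}): φ is false.
Detail at u (witness):
  At u: <>p is true, q | ~s is true, so <>p -> (q | ~s) is true.
    At u: <>p requires p at some successor in {u, v, w, x, z, m}.
      p holds at v, so <>p is true at u.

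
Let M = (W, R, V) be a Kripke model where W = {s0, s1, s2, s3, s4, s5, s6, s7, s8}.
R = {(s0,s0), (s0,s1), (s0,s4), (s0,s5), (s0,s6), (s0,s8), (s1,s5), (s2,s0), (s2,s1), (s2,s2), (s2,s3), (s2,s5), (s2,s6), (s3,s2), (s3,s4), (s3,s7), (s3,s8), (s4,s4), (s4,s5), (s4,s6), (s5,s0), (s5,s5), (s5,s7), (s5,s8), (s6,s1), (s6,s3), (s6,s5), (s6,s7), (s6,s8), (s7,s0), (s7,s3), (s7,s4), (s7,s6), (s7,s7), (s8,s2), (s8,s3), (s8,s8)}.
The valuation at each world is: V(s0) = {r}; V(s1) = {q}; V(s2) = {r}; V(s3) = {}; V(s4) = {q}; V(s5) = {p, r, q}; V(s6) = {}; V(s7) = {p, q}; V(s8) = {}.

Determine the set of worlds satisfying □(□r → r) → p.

s0, s2, s5, s6, s7

Let φ = □(□r → r) → p. Evaluate φ at each world:
  s0 (successors {s0, s1, s4, s5, s6, s8}): φ is true.
  s1 (successors {s5}): φ is false.
  s2 (successors {s0, s1, s2, s3, s5, s6}): φ is true.
  s3 (successors {s2, s4, s7, s8}): φ is false.
  s4 (successors {s4, s5, s6}): φ is false.
  s5 (successors {s0, s5, s7, s8}): φ is true.
  s6 (successors {s1, s3, s5, s7, s8}): φ is true.
  s7 (successors {s0, s3, s4, s6, s7}): φ is true.
  s8 (successors {s2, s3, s8}): φ is false.
For instance, at s3:
  At s3: □(□r → r) is true, p is false, so □(□r → r) → p is false.
    At s3: □(□r → r) requires □r → r at every successor {s2, s4, s7, s8}.
      At s2: □r → r is true.
      At s4: □r → r is true.
      At s7: □r → r is true.
      At s8: □r → r is true.
    So □(□r → r) is true at s3.
Satisfying worlds: {s0, s2, s5, s6, s7}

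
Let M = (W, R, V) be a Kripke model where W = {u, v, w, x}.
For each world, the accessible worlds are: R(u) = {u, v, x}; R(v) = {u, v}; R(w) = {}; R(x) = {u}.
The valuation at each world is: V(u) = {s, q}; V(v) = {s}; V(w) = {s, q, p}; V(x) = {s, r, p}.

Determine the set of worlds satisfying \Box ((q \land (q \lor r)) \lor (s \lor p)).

Let φ = \Box ((q \land (q \lor r)) \lor (s \lor p)). Evaluate φ at each world:
  u (successors {u, v, x}): φ is true.
  v (successors {u, v}): φ is true.
  w (successors ∅): φ is true.
  x (successors {u}): φ is true.
For instance, at v:
  At v: \Box ((q \land (q \lor r)) \lor (s \lor p)) requires (q \land (q \lor r)) \lor (s \lor p) at every successor {u, v}.
    At u: (q \land (q \lor r)) \lor (s \lor p) is true.
    At v: (q \land (q \lor r)) \lor (s \lor p) is true.
  So \Box ((q \land (q \lor r)) \lor (s \lor p)) is true at v.
Satisfying worlds: {u, v, w, x}

u, v, w, x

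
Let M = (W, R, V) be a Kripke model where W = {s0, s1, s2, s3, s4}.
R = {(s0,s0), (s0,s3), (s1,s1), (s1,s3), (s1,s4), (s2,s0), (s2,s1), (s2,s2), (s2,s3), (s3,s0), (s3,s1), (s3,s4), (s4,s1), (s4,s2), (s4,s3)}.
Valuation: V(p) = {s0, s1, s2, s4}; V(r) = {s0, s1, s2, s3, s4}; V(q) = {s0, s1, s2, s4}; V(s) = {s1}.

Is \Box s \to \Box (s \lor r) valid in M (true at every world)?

Yes

Let φ = \Box s \to \Box (s \lor r). Evaluate φ at each world:
  s0 (successors {s0, s3}): φ is true.
  s1 (successors {s1, s3, s4}): φ is true.
  s2 (successors {s0, s1, s2, s3}): φ is true.
  s3 (successors {s0, s1, s4}): φ is true.
  s4 (successors {s1, s2, s3}): φ is true.
For instance, at s1:
  At s1: \Box s is false, \Box (s \lor r) is true, so \Box s \to \Box (s \lor r) is true.
    At s1: \Box s requires s at every successor {s1, s3, s4}.
      s fails at s3, so \Box s is false at s1.
    At s1: \Box (s \lor r) requires s \lor r at every successor {s1, s3, s4}.
      At s1: s \lor r is true.
      At s3: s \lor r is true.
      At s4: s \lor r is true.
    So \Box (s \lor r) is true at s1.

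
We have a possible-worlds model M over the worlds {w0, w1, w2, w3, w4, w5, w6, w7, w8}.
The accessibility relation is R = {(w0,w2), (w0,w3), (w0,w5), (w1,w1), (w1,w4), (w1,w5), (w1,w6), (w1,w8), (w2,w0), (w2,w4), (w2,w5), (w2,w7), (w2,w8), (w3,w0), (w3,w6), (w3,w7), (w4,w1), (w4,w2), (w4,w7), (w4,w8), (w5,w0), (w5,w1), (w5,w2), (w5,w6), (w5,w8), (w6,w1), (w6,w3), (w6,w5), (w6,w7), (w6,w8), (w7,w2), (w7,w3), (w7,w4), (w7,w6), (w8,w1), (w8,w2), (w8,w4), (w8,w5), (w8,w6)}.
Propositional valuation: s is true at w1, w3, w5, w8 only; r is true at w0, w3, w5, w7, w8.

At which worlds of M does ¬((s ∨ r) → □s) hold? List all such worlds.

Recall that □ψ holds at a world iff ψ holds at every accessible world, and ◇ψ holds iff ψ holds at some accessible world.
Let φ = ¬((s ∨ r) → □s). Evaluate φ at each world:
  w0 (successors {w2, w3, w5}): φ is true.
  w1 (successors {w1, w4, w5, w6, w8}): φ is true.
  w2 (successors {w0, w4, w5, w7, w8}): φ is false.
  w3 (successors {w0, w6, w7}): φ is true.
  w4 (successors {w1, w2, w7, w8}): φ is false.
  w5 (successors {w0, w1, w2, w6, w8}): φ is true.
  w6 (successors {w1, w3, w5, w7, w8}): φ is false.
  w7 (successors {w2, w3, w4, w6}): φ is true.
  w8 (successors {w1, w2, w4, w5, w6}): φ is true.
For instance, at w7:
  At w7: (s ∨ r) → □s is false, so ¬((s ∨ r) → □s) is true.
    At w7: s ∨ r is true, □s is false, so (s ∨ r) → □s is false.
      At w7: □s requires s at every successor {w2, w3, w4, w6}.
        s fails at w2, so □s is false at w7.
Satisfying worlds: {w0, w1, w3, w5, w7, w8}

w0, w1, w3, w5, w7, w8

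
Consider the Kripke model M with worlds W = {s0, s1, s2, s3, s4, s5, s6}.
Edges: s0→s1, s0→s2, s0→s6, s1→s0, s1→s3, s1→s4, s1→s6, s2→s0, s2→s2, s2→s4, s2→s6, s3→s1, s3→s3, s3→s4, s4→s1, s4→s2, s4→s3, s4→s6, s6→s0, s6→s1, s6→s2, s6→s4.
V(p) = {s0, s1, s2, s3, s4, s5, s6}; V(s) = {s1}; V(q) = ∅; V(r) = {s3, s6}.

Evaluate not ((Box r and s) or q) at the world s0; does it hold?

Recall that Box ψ holds at a world iff ψ holds at every accessible world, and Dia ψ holds iff ψ holds at some accessible world.
At s0: (Box r and s) or q is false, so not ((Box r and s) or q) is true.
  At s0: Box r and s is false, q is false, so (Box r and s) or q is false.
    At s0: Box r is false, s is false, so Box r and s is false.
      At s0: Box r requires r at every successor {s1, s2, s6}.
        r fails at s1, so Box r is false at s0.

Yes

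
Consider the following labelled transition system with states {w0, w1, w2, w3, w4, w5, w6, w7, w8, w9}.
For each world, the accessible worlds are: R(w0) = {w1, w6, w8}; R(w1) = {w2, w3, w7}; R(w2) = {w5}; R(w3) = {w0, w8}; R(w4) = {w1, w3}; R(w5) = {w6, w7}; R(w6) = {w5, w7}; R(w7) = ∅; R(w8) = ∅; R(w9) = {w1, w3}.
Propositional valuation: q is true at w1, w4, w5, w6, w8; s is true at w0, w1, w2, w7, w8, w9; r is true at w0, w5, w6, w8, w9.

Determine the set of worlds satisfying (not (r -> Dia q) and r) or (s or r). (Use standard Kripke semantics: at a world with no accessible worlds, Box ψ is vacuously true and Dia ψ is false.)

w0, w1, w2, w5, w6, w7, w8, w9

Let φ = (not (r -> Dia q) and r) or (s or r). Evaluate φ at each world:
  w0 (successors {w1, w6, w8}): φ is true.
  w1 (successors {w2, w3, w7}): φ is true.
  w2 (successors {w5}): φ is true.
  w3 (successors {w0, w8}): φ is false.
  w4 (successors {w1, w3}): φ is false.
  w5 (successors {w6, w7}): φ is true.
  w6 (successors {w5, w7}): φ is true.
  w7 (successors ∅): φ is true.
  w8 (successors ∅): φ is true.
  w9 (successors {w1, w3}): φ is true.
For instance, at w3:
  At w3: not (r -> Dia q) and r is false, s or r is false, so (not (r -> Dia q) and r) or (s or r) is false.
    At w3: not (r -> Dia q) is false, r is false, so not (r -> Dia q) and r is false.
      At w3: r -> Dia q is true, so not (r -> Dia q) is false.
Satisfying worlds: {w0, w1, w2, w5, w6, w7, w8, w9}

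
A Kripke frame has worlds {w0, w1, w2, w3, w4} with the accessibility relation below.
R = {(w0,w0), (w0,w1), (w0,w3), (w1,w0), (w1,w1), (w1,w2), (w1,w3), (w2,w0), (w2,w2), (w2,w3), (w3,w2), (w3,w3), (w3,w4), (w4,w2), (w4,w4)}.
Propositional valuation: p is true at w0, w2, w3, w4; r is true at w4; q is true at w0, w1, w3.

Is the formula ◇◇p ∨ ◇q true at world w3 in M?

Yes

At w3: ◇◇p is true, ◇q is true, so ◇◇p ∨ ◇q is true.
  At w3: ◇◇p requires ◇p at some successor in {w2, w3, w4}.
    ◇p holds at w2, so ◇◇p is true at w3.
      At w2: ◇p requires p at some successor in {w0, w2, w3}.
        p holds at w0, so ◇p is true at w2.
  At w3: ◇q requires q at some successor in {w2, w3, w4}.
    q holds at w3, so ◇q is true at w3.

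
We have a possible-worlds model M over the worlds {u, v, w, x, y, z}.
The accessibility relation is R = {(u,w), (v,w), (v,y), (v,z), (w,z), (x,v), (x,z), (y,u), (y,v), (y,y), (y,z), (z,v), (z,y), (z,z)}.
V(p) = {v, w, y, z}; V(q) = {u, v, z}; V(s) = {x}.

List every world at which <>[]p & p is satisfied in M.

Let φ = <>[]p & p. Evaluate φ at each world:
  u (successors {w}): φ is false.
  v (successors {w, y, z}): φ is true.
  w (successors {z}): φ is true.
  x (successors {v, z}): φ is false.
  y (successors {u, v, y, z}): φ is true.
  z (successors {v, y, z}): φ is true.
For instance, at w:
  At w: <>[]p is true, p is true, so <>[]p & p is true.
    At w: <>[]p requires []p at some successor in {z}.
      []p holds at z, so <>[]p is true at w.
Satisfying worlds: {v, w, y, z}

v, w, y, z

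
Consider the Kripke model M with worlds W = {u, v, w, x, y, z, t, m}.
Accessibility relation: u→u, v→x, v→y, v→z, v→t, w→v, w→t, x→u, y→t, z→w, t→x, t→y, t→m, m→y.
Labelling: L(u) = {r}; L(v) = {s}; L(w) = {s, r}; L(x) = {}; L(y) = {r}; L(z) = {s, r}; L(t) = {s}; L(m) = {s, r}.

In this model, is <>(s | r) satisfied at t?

Yes

At t: <>(s | r) requires s | r at some successor in {x, y, m}.
  s | r holds at y, so <>(s | r) is true at t.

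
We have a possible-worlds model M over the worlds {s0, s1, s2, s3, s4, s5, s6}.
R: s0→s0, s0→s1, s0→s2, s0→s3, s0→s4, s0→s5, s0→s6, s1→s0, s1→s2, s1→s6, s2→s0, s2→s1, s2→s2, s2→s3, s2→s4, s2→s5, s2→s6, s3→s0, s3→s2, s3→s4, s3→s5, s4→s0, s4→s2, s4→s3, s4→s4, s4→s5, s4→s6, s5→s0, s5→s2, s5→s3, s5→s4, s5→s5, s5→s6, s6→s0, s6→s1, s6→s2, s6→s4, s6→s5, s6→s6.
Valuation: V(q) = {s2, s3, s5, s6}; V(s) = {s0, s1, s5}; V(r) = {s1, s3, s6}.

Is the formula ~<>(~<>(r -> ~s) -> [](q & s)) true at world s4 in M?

No

At s4: <>(~<>(r -> ~s) -> [](q & s)) is true, so ~<>(~<>(r -> ~s) -> [](q & s)) is false.
  At s4: <>(~<>(r -> ~s) -> [](q & s)) requires ~<>(r -> ~s) -> [](q & s) at some successor in {s0, s2, s3, s4, s5, s6}.
    ~<>(r -> ~s) -> [](q & s) holds at s0, so <>(~<>(r -> ~s) -> [](q & s)) is true at s4.
      At s0: ~<>(r -> ~s) is false, [](q & s) is false, so ~<>(r -> ~s) -> [](q & s) is true.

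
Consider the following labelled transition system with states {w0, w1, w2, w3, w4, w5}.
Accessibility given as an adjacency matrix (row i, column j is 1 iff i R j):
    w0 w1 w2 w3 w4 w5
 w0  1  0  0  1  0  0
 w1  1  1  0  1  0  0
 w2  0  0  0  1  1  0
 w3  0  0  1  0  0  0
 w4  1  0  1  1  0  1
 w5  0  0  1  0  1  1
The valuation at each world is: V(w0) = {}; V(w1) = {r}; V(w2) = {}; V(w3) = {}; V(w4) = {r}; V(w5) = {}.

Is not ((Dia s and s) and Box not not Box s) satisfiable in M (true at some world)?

Recall that Box ψ holds at a world iff ψ holds at every accessible world, and Dia ψ holds iff ψ holds at some accessible world.
Let φ = not ((Dia s and s) and Box not not Box s). Evaluate φ at each world:
  w0 (successors {w0, w3}): φ is true.
  w1 (successors {w0, w1, w3}): φ is true.
  w2 (successors {w3, w4}): φ is true.
  w3 (successors {w2}): φ is true.
  w4 (successors {w0, w2, w3, w5}): φ is true.
  w5 (successors {w2, w4, w5}): φ is true.
Detail at w0 (witness):
  At w0: (Dia s and s) and Box not not Box s is false, so not ((Dia s and s) and Box not not Box s) is true.
    At w0: Dia s and s is false, Box not not Box s is false, so (Dia s and s) and Box not not Box s is false.
      At w0: Dia s is false, s is false, so Dia s and s is false.
      At w0: Box not not Box s requires not not Box s at every successor {w0, w3}.
        not not Box s fails at w0, so Box not not Box s is false at w0.

Yes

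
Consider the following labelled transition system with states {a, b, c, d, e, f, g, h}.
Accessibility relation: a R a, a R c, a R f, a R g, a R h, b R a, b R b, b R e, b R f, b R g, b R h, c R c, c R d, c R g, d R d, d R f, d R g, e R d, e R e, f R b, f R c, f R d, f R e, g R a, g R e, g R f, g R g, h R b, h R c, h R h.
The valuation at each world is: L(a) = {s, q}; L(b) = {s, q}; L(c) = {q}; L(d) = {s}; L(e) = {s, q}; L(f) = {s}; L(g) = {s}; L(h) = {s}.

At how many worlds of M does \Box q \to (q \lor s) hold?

8

Recall that \Box ψ holds at a world iff ψ holds at every accessible world, and \Diamond ψ holds iff ψ holds at some accessible world.
Let φ = \Box q \to (q \lor s). Evaluate φ at each world:
  a (successors {a, c, f, g, h}): φ is true.
  b (successors {a, b, e, f, g, h}): φ is true.
  c (successors {c, d, g}): φ is true.
  d (successors {d, f, g}): φ is true.
  e (successors {d, e}): φ is true.
  f (successors {b, c, d, e}): φ is true.
  g (successors {a, e, f, g}): φ is true.
  h (successors {b, c, h}): φ is true.
For instance, at a:
  At a: \Box q is false, q \lor s is true, so \Box q \to (q \lor s) is true.
    At a: \Box q requires q at every successor {a, c, f, g, h}.
      q fails at f, so \Box q is false at a.
Satisfying worlds: {a, b, c, d, e, f, g, h}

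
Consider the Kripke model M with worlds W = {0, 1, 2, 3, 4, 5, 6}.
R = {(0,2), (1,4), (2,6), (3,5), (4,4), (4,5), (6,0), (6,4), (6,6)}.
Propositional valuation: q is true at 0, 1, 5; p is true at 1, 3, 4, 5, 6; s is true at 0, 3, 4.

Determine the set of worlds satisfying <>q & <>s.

4, 6

Recall that <>ψ holds at a world iff ψ holds at some accessible world.
Let φ = <>q & <>s. Evaluate φ at each world:
  0 (successors {2}): φ is false.
  1 (successors {4}): φ is false.
  2 (successors {6}): φ is false.
  3 (successors {5}): φ is false.
  4 (successors {4, 5}): φ is true.
  5 (successors ∅): φ is false.
  6 (successors {0, 4, 6}): φ is true.
For instance, at 3:
  At 3: <>q is true, <>s is false, so <>q & <>s is false.
    At 3: <>q requires q at some successor in {5}.
      q holds at 5, so <>q is true at 3.
    At 3: <>s requires s at some successor in {5}.
      At 5: s is false.
    So <>s is false at 3.
Satisfying worlds: {4, 6}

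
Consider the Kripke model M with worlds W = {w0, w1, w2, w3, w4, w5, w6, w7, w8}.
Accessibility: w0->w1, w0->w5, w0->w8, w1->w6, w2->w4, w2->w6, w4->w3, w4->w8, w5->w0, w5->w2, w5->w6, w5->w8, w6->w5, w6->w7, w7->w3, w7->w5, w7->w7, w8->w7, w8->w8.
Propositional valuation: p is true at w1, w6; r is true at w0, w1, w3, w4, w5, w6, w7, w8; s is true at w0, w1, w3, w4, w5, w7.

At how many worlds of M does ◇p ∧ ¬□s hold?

Let φ = ◇p ∧ ¬□s. Evaluate φ at each world:
  w0 (successors {w1, w5, w8}): φ is true.
  w1 (successors {w6}): φ is true.
  w2 (successors {w4, w6}): φ is true.
  w3 (successors ∅): φ is false.
  w4 (successors {w3, w8}): φ is false.
  w5 (successors {w0, w2, w6, w8}): φ is true.
  w6 (successors {w5, w7}): φ is false.
  w7 (successors {w3, w5, w7}): φ is false.
  w8 (successors {w7, w8}): φ is false.
For instance, at w5:
  At w5: ◇p is true, ¬□s is true, so ◇p ∧ ¬□s is true.
    At w5: ◇p requires p at some successor in {w0, w2, w6, w8}.
      p holds at w6, so ◇p is true at w5.
    At w5: □s is false, so ¬□s is true.
      At w5: □s requires s at every successor {w0, w2, w6, w8}.
        s fails at w2, so □s is false at w5.
Satisfying worlds: {w0, w1, w2, w5}

4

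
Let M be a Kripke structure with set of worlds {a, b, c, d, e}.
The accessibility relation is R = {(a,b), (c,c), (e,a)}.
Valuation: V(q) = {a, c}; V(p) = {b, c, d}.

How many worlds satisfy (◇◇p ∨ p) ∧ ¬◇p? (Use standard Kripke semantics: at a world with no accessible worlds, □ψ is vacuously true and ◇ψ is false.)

3

Let φ = (◇◇p ∨ p) ∧ ¬◇p. Evaluate φ at each world:
  a (successors {b}): φ is false.
  b (successors ∅): φ is true.
  c (successors {c}): φ is false.
  d (successors ∅): φ is true.
  e (successors {a}): φ is true.
For instance, at a:
  At a: ◇◇p ∨ p is false, ¬◇p is false, so (◇◇p ∨ p) ∧ ¬◇p is false.
    At a: ◇◇p is false, p is false, so ◇◇p ∨ p is false.
      At a: ◇◇p requires ◇p at some successor in {b}.
        At b: ◇p is false.
      So ◇◇p is false at a.
    At a: ◇p is true, so ¬◇p is false.
      At a: ◇p requires p at some successor in {b}.
        p holds at b, so ◇p is true at a.
Satisfying worlds: {b, d, e}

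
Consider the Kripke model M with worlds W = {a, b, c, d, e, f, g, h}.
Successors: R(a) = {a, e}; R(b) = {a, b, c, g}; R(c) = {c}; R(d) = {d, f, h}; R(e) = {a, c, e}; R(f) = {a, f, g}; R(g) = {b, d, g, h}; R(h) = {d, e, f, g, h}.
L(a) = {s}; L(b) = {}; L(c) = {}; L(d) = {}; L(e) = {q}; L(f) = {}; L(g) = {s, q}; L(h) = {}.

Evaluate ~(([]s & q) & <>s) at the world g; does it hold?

At g: ([]s & q) & <>s is false, so ~(([]s & q) & <>s) is true.
  At g: []s & q is false, <>s is true, so ([]s & q) & <>s is false.
    At g: []s is false, q is true, so []s & q is false.
      At g: []s requires s at every successor {b, d, g, h}.
        s fails at b, so []s is false at g.
    At g: <>s requires s at some successor in {b, d, g, h}.
      s holds at g, so <>s is true at g.

Yes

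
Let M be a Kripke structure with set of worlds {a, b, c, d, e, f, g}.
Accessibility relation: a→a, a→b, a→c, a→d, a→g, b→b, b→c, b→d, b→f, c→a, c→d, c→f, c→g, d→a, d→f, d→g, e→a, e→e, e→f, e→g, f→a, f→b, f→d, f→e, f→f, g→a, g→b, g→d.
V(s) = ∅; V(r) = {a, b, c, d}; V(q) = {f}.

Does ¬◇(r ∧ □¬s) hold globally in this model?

No

Let φ = ¬◇(r ∧ □¬s). Evaluate φ at each world:
  a (successors {a, b, c, d, g}): φ is false.
  b (successors {b, c, d, f}): φ is false.
  c (successors {a, d, f, g}): φ is false.
  d (successors {a, f, g}): φ is false.
  e (successors {a, e, f, g}): φ is false.
  f (successors {a, b, d, e, f}): φ is false.
  g (successors {a, b, d}): φ is false.
Detail at a (counterexample):
  At a: ◇(r ∧ □¬s) is true, so ¬◇(r ∧ □¬s) is false.
    At a: ◇(r ∧ □¬s) requires r ∧ □¬s at some successor in {a, b, c, d, g}.
      r ∧ □¬s holds at a, so ◇(r ∧ □¬s) is true at a.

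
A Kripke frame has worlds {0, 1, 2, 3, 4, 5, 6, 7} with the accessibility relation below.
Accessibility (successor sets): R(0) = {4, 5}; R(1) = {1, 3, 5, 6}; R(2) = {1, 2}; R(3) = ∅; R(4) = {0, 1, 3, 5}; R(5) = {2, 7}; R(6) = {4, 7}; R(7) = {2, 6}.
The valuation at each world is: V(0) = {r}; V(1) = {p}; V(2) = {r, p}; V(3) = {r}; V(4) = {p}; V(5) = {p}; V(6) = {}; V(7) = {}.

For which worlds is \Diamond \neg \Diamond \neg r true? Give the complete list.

1, 4

Recall that \Diamond ψ holds at a world iff ψ holds at some accessible world.
Let φ = \Diamond \neg \Diamond \neg r. Evaluate φ at each world:
  0 (successors {4, 5}): φ is false.
  1 (successors {1, 3, 5, 6}): φ is true.
  2 (successors {1, 2}): φ is false.
  3 (successors ∅): φ is false.
  4 (successors {0, 1, 3, 5}): φ is true.
  5 (successors {2, 7}): φ is false.
  6 (successors {4, 7}): φ is false.
  7 (successors {2, 6}): φ is false.
For instance, at 7:
  At 7: \Diamond \neg \Diamond \neg r requires \neg \Diamond \neg r at some successor in {2, 6}.
    At 2: \neg \Diamond \neg r is false.
    At 6: \neg \Diamond \neg r is false.
  So \Diamond \neg \Diamond \neg r is false at 7.
Satisfying worlds: {1, 4}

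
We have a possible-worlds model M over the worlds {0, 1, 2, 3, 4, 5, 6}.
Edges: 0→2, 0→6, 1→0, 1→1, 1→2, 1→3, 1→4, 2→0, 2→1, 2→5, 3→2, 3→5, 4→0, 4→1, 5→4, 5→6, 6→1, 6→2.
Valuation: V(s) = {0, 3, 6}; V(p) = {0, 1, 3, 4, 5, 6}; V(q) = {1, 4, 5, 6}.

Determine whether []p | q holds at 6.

Yes

Recall that []ψ holds at a world iff ψ holds at every accessible world, and <>ψ holds iff ψ holds at some accessible world.
At 6: []p is false, q is true, so []p | q is true.
  At 6: []p requires p at every successor {1, 2}.
    p fails at 2, so []p is false at 6.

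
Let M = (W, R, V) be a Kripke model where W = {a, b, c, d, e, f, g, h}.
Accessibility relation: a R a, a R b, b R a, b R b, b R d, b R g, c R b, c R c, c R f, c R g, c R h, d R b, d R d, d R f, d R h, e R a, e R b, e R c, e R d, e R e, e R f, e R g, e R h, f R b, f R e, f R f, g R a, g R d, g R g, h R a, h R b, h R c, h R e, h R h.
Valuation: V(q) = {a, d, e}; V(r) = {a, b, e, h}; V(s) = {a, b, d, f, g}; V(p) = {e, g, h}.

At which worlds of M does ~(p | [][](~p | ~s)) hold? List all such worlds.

a, b, c, d, f

Let φ = ~(p | [][](~p | ~s)). Evaluate φ at each world:
  a (successors {a, b}): φ is true.
  b (successors {a, b, d, g}): φ is true.
  c (successors {b, c, f, g, h}): φ is true.
  d (successors {b, d, f, h}): φ is true.
  e (successors {a, b, c, d, e, f, g, h}): φ is false.
  f (successors {b, e, f}): φ is true.
  g (successors {a, d, g}): φ is false.
  h (successors {a, b, c, e, h}): φ is false.
For instance, at e:
  At e: p | [][](~p | ~s) is true, so ~(p | [][](~p | ~s)) is false.
    At e: p is true, [][](~p | ~s) is false, so p | [][](~p | ~s) is true.
      At e: [][](~p | ~s) requires [](~p | ~s) at every successor {a, b, c, d, e, f, g, h}.
        [](~p | ~s) fails at b, so [][](~p | ~s) is false at e.
Satisfying worlds: {a, b, c, d, f}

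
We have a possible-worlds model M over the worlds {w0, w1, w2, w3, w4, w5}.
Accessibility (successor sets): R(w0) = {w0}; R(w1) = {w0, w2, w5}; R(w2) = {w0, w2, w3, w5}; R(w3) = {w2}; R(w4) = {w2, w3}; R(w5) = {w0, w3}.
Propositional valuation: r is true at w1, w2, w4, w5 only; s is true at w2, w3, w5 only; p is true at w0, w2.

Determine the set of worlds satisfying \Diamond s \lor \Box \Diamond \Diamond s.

Let φ = \Diamond s \lor \Box \Diamond \Diamond s. Evaluate φ at each world:
  w0 (successors {w0}): φ is false.
  w1 (successors {w0, w2, w5}): φ is true.
  w2 (successors {w0, w2, w3, w5}): φ is true.
  w3 (successors {w2}): φ is true.
  w4 (successors {w2, w3}): φ is true.
  w5 (successors {w0, w3}): φ is true.
For instance, at w3:
  At w3: \Diamond s is true, \Box \Diamond \Diamond s is true, so \Diamond s \lor \Box \Diamond \Diamond s is true.
    At w3: \Diamond s requires s at some successor in {w2}.
      s holds at w2, so \Diamond s is true at w3.
    At w3: \Box \Diamond \Diamond s requires \Diamond \Diamond s at every successor {w2}.
      At w2: \Diamond \Diamond s is true.
    So \Box \Diamond \Diamond s is true at w3.
Satisfying worlds: {w1, w2, w3, w4, w5}

w1, w2, w3, w4, w5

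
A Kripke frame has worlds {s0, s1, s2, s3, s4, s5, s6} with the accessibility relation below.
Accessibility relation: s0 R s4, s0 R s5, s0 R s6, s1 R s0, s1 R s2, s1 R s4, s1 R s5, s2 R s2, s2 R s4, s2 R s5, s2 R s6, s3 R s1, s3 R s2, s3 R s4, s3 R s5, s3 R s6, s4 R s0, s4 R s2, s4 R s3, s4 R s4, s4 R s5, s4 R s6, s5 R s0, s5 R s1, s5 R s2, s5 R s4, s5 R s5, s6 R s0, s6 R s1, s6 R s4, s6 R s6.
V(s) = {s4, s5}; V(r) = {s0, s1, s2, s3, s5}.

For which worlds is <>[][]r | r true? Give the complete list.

Let φ = <>[][]r | r. Evaluate φ at each world:
  s0 (successors {s4, s5, s6}): φ is true.
  s1 (successors {s0, s2, s4, s5}): φ is true.
  s2 (successors {s2, s4, s5, s6}): φ is true.
  s3 (successors {s1, s2, s4, s5, s6}): φ is true.
  s4 (successors {s0, s2, s3, s4, s5, s6}): φ is false.
  s5 (successors {s0, s1, s2, s4, s5}): φ is true.
  s6 (successors {s0, s1, s4, s6}): φ is false.
For instance, at s4:
  At s4: <>[][]r is false, r is false, so <>[][]r | r is false.
    At s4: <>[][]r requires [][]r at some successor in {s0, s2, s3, s4, s5, s6}.
      At s0: [][]r is false.
      At s2: [][]r is false.
      At s3: [][]r is false.
      At s4: [][]r is false.
      At s5: [][]r is false.
      At s6: [][]r is false.
    So <>[][]r is false at s4.
Satisfying worlds: {s0, s1, s2, s3, s5}

s0, s1, s2, s3, s5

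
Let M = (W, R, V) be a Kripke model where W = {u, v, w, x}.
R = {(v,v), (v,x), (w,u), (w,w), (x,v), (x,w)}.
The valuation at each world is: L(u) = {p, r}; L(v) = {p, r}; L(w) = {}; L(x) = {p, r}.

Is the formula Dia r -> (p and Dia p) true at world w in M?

At w: Dia r is true, p and Dia p is false, so Dia r -> (p and Dia p) is false.
  At w: Dia r requires r at some successor in {u, w}.
    r holds at u, so Dia r is true at w.
  At w: p is false, Dia p is true, so p and Dia p is false.
    At w: Dia p requires p at some successor in {u, w}.
      p holds at u, so Dia p is true at w.

No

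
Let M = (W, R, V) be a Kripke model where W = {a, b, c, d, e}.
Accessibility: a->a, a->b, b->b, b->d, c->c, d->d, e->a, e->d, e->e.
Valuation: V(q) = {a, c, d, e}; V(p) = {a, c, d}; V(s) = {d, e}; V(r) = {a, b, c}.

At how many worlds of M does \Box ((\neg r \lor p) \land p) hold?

Let φ = \Box ((\neg r \lor p) \land p). Evaluate φ at each world:
  a (successors {a, b}): φ is false.
  b (successors {b, d}): φ is false.
  c (successors {c}): φ is true.
  d (successors {d}): φ is true.
  e (successors {a, d, e}): φ is false.
For instance, at d:
  At d: \Box ((\neg r \lor p) \land p) requires (\neg r \lor p) \land p at every successor {d}.
    At d: (\neg r \lor p) \land p is true.
  So \Box ((\neg r \lor p) \land p) is true at d.
Satisfying worlds: {c, d}

2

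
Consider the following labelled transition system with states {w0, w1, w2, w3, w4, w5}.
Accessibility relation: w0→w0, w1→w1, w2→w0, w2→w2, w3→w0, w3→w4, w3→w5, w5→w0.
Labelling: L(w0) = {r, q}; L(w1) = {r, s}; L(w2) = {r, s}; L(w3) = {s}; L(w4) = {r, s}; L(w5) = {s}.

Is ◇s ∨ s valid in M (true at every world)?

Let φ = ◇s ∨ s. Evaluate φ at each world:
  w0 (successors {w0}): φ is false.
  w1 (successors {w1}): φ is true.
  w2 (successors {w0, w2}): φ is true.
  w3 (successors {w0, w4, w5}): φ is true.
  w4 (successors ∅): φ is true.
  w5 (successors {w0}): φ is true.
Detail at w0 (counterexample):
  At w0: ◇s is false, s is false, so ◇s ∨ s is false.
    At w0: ◇s requires s at some successor in {w0}.
      At w0: s is false.
    So ◇s is false at w0.

No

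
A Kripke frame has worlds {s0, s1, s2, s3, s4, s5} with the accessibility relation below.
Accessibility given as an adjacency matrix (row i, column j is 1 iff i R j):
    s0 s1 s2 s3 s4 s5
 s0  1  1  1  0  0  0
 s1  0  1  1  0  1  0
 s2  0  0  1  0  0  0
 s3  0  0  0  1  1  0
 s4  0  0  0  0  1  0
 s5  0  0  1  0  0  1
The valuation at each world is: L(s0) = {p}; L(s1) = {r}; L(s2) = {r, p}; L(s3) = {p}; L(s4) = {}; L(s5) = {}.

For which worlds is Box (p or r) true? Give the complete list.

s0, s2

Recall that Box ψ holds at a world iff ψ holds at every accessible world, and Dia ψ holds iff ψ holds at some accessible world.
Let φ = Box (p or r). Evaluate φ at each world:
  s0 (successors {s0, s1, s2}): φ is true.
  s1 (successors {s1, s2, s4}): φ is false.
  s2 (successors {s2}): φ is true.
  s3 (successors {s3, s4}): φ is false.
  s4 (successors {s4}): φ is false.
  s5 (successors {s2, s5}): φ is false.
For instance, at s3:
  At s3: Box (p or r) requires p or r at every successor {s3, s4}.
    p or r fails at s4, so Box (p or r) is false at s3.
Satisfying worlds: {s0, s2}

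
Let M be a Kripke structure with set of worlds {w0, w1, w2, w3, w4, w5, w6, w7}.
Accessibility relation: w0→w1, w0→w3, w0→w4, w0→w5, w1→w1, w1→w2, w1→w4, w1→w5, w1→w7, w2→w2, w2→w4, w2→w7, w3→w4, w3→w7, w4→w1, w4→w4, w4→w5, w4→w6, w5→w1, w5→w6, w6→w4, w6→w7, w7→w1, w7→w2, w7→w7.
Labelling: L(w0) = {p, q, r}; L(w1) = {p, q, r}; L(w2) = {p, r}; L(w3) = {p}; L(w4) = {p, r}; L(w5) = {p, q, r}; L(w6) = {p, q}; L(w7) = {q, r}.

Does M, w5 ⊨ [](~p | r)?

No

At w5: [](~p | r) requires ~p | r at every successor {w1, w6}.
  ~p | r fails at w6, so [](~p | r) is false at w5.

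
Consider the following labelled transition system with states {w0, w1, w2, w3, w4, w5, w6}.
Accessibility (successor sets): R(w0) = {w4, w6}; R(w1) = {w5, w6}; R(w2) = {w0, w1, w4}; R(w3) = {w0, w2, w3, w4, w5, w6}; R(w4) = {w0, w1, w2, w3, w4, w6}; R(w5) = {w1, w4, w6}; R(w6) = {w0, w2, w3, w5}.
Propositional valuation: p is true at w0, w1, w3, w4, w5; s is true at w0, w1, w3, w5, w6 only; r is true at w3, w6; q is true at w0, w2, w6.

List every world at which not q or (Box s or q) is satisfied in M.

Let φ = not q or (Box s or q). Evaluate φ at each world:
  w0 (successors {w4, w6}): φ is true.
  w1 (successors {w5, w6}): φ is true.
  w2 (successors {w0, w1, w4}): φ is true.
  w3 (successors {w0, w2, w3, w4, w5, w6}): φ is true.
  w4 (successors {w0, w1, w2, w3, w4, w6}): φ is true.
  w5 (successors {w1, w4, w6}): φ is true.
  w6 (successors {w0, w2, w3, w5}): φ is true.
For instance, at w5:
  At w5: not q is true, Box s or q is false, so not q or (Box s or q) is true.
    At w5: Box s is false, q is false, so Box s or q is false.
      At w5: Box s requires s at every successor {w1, w4, w6}.
        s fails at w4, so Box s is false at w5.
Satisfying worlds: {w0, w1, w2, w3, w4, w5, w6}

w0, w1, w2, w3, w4, w5, w6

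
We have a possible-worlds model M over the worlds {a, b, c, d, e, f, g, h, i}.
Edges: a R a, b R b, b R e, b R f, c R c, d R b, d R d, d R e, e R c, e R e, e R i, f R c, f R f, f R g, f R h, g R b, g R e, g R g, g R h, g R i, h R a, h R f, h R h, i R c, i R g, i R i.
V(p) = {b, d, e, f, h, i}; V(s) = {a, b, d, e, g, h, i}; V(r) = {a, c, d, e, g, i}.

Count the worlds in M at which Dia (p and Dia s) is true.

Recall that Dia ψ holds at a world iff ψ holds at some accessible world.
Let φ = Dia (p and Dia s). Evaluate φ at each world:
  a (successors {a}): φ is false.
  b (successors {b, e, f}): φ is true.
  c (successors {c}): φ is false.
  d (successors {b, d, e}): φ is true.
  e (successors {c, e, i}): φ is true.
  f (successors {c, f, g, h}): φ is true.
  g (successors {b, e, g, h, i}): φ is true.
  h (successors {a, f, h}): φ is true.
  i (successors {c, g, i}): φ is true.
For instance, at a:
  At a: Dia (p and Dia s) requires p and Dia s at some successor in {a}.
    At a: p and Dia s is false.
  So Dia (p and Dia s) is false at a.
Satisfying worlds: {b, d, e, f, g, h, i}

7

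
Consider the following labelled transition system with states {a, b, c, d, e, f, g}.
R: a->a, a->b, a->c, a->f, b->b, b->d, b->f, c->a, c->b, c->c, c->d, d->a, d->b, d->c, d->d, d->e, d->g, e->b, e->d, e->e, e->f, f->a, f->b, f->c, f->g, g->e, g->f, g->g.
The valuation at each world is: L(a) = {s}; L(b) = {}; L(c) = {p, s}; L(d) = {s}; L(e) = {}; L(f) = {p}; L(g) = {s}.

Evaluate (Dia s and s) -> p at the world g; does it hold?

Recall that Dia ψ holds at a world iff ψ holds at some accessible world.
At g: Dia s and s is true, p is false, so (Dia s and s) -> p is false.
  At g: Dia s is true, s is true, so Dia s and s is true.
    At g: Dia s requires s at some successor in {e, f, g}.
      s holds at g, so Dia s is true at g.

No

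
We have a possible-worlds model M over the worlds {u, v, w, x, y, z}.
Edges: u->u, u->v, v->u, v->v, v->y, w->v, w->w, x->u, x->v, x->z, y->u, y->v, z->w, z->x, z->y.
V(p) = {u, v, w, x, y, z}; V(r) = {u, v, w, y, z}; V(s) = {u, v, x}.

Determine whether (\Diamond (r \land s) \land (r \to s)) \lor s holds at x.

At x: \Diamond (r \land s) \land (r \to s) is true, s is true, so (\Diamond (r \land s) \land (r \to s)) \lor s is true.
  At x: \Diamond (r \land s) is true, r \to s is true, so \Diamond (r \land s) \land (r \to s) is true.
    At x: \Diamond (r \land s) requires r \land s at some successor in {u, v, z}.
      r \land s holds at u, so \Diamond (r \land s) is true at x.

Yes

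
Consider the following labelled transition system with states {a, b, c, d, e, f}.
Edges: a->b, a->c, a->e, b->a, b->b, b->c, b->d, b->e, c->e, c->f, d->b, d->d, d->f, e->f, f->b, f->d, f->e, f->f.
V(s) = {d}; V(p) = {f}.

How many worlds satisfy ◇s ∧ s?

Let φ = ◇s ∧ s. Evaluate φ at each world:
  a (successors {b, c, e}): φ is false.
  b (successors {a, b, c, d, e}): φ is false.
  c (successors {e, f}): φ is false.
  d (successors {b, d, f}): φ is true.
  e (successors {f}): φ is false.
  f (successors {b, d, e, f}): φ is false.
For instance, at d:
  At d: ◇s is true, s is true, so ◇s ∧ s is true.
    At d: ◇s requires s at some successor in {b, d, f}.
      s holds at d, so ◇s is true at d.
Satisfying worlds: {d}

1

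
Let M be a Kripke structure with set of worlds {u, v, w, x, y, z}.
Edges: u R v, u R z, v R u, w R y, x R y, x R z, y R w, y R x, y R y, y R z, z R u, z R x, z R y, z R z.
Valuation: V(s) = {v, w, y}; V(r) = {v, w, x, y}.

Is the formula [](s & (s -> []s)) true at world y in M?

No

Recall that []ψ holds at a world iff ψ holds at every accessible world, and <>ψ holds iff ψ holds at some accessible world.
At y: [](s & (s -> []s)) requires s & (s -> []s) at every successor {w, x, y, z}.
  s & (s -> []s) fails at x, so [](s & (s -> []s)) is false at y.
    At x: s is false, s -> []s is true, so s & (s -> []s) is false.
      At x: s is false, []s is false, so s -> []s is true.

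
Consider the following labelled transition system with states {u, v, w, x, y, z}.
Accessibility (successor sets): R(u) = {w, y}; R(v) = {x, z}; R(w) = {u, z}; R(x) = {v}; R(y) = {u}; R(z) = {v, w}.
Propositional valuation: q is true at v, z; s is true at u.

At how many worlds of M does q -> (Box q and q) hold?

Recall that Box ψ holds at a world iff ψ holds at every accessible world, and Dia ψ holds iff ψ holds at some accessible world.
Let φ = q -> (Box q and q). Evaluate φ at each world:
  u (successors {w, y}): φ is true.
  v (successors {x, z}): φ is false.
  w (successors {u, z}): φ is true.
  x (successors {v}): φ is true.
  y (successors {u}): φ is true.
  z (successors {v, w}): φ is false.
For instance, at y:
  At y: q is false, Box q and q is false, so q -> (Box q and q) is true.
    At y: Box q is false, q is false, so Box q and q is false.
      At y: Box q requires q at every successor {u}.
        q fails at u, so Box q is false at y.
Satisfying worlds: {u, w, x, y}

4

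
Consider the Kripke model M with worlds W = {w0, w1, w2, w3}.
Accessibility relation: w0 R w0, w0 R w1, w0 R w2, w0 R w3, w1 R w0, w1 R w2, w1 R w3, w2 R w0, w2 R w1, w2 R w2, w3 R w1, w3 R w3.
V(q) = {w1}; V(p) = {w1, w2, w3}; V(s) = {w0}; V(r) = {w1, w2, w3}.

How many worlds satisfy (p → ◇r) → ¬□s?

Recall that □ψ holds at a world iff ψ holds at every accessible world, and ◇ψ holds iff ψ holds at some accessible world.
Let φ = (p → ◇r) → ¬□s. Evaluate φ at each world:
  w0 (successors {w0, w1, w2, w3}): φ is true.
  w1 (successors {w0, w2, w3}): φ is true.
  w2 (successors {w0, w1, w2}): φ is true.
  w3 (successors {w1, w3}): φ is true.
For instance, at w1:
  At w1: p → ◇r is true, ¬□s is true, so (p → ◇r) → ¬□s is true.
    At w1: p is true, ◇r is true, so p → ◇r is true.
      At w1: ◇r requires r at some successor in {w0, w2, w3}.
        r holds at w2, so ◇r is true at w1.
    At w1: □s is false, so ¬□s is true.
      At w1: □s requires s at every successor {w0, w2, w3}.
        s fails at w2, so □s is false at w1.
Satisfying worlds: {w0, w1, w2, w3}

4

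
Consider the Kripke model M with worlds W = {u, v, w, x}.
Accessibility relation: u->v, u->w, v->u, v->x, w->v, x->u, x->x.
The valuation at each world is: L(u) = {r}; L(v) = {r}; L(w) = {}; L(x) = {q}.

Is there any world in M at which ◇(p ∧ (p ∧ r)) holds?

No

Let φ = ◇(p ∧ (p ∧ r)). Evaluate φ at each world:
  u (successors {v, w}): φ is false.
  v (successors {u, x}): φ is false.
  w (successors {v}): φ is false.
  x (successors {u, x}): φ is false.
For instance, at w:
  At w: ◇(p ∧ (p ∧ r)) requires p ∧ (p ∧ r) at some successor in {v}.
    At v: p ∧ (p ∧ r) is false.
  So ◇(p ∧ (p ∧ r)) is false at w.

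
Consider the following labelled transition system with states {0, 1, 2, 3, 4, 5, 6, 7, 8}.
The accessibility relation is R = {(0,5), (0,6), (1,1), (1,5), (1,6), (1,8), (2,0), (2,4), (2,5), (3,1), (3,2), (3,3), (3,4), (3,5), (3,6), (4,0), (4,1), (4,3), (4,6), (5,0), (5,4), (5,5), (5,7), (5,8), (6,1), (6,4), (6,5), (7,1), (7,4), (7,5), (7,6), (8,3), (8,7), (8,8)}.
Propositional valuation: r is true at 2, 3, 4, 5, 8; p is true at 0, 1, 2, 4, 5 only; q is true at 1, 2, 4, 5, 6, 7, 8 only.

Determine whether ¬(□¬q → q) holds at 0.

At 0: □¬q → q is true, so ¬(□¬q → q) is false.
  At 0: □¬q is false, q is false, so □¬q → q is true.
    At 0: □¬q requires ¬q at every successor {5, 6}.
      ¬q fails at 5, so □¬q is false at 0.

No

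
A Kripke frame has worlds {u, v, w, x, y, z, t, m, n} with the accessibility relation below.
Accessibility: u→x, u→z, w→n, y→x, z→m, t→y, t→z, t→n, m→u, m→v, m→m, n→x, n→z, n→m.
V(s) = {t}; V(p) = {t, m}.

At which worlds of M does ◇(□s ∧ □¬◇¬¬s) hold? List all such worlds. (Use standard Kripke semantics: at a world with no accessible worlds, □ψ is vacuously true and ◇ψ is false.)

Recall that □ψ holds at a world iff ψ holds at every accessible world, and ◇ψ holds iff ψ holds at some accessible world.
Let φ = ◇(□s ∧ □¬◇¬¬s). Evaluate φ at each world:
  u (successors {x, z}): φ is true.
  v (successors ∅): φ is false.
  w (successors {n}): φ is false.
  x (successors ∅): φ is false.
  y (successors {x}): φ is true.
  z (successors {m}): φ is false.
  t (successors {y, z, n}): φ is false.
  m (successors {u, v, m}): φ is true.
  n (successors {x, z, m}): φ is true.
For instance, at t:
  At t: ◇(□s ∧ □¬◇¬¬s) requires □s ∧ □¬◇¬¬s at some successor in {y, z, n}.
    At y: □s ∧ □¬◇¬¬s is false.
    At z: □s ∧ □¬◇¬¬s is false.
    At n: □s ∧ □¬◇¬¬s is false.
  So ◇(□s ∧ □¬◇¬¬s) is false at t.
Satisfying worlds: {u, y, m, n}

u, y, m, n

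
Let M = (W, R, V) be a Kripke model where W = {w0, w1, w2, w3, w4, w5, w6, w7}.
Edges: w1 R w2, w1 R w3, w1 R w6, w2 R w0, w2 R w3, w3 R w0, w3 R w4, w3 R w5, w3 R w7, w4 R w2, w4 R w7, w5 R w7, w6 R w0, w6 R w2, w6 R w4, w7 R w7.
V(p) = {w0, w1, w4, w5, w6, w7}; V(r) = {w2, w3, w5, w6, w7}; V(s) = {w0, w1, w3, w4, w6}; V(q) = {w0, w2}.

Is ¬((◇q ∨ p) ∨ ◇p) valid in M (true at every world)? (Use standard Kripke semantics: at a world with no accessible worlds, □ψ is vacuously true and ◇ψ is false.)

No

Let φ = ¬((◇q ∨ p) ∨ ◇p). Evaluate φ at each world:
  w0 (successors ∅): φ is false.
  w1 (successors {w2, w3, w6}): φ is false.
  w2 (successors {w0, w3}): φ is false.
  w3 (successors {w0, w4, w5, w7}): φ is false.
  w4 (successors {w2, w7}): φ is false.
  w5 (successors {w7}): φ is false.
  w6 (successors {w0, w2, w4}): φ is false.
  w7 (successors {w7}): φ is false.
Detail at w0 (counterexample):
  At w0: (◇q ∨ p) ∨ ◇p is true, so ¬((◇q ∨ p) ∨ ◇p) is false.
    At w0: ◇q ∨ p is true, ◇p is false, so (◇q ∨ p) ∨ ◇p is true.
      At w0: ◇q is false, p is true, so ◇q ∨ p is true.
      At w0: no accessible worlds, so ◇p is false.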